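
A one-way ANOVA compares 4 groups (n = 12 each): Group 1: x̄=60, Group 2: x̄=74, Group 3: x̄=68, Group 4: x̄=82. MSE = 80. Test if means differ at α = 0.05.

Grand mean = 71.0. SS_between = 3120.0, MS_between = 1040.0. F = 13.0, F_crit ≈ 2.816. Reject H₀.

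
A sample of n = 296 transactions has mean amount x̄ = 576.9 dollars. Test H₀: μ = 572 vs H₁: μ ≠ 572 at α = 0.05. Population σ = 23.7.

z = (x̄ - μ₀)/(σ/√n) = (576.9 - 572)/(23.7/√296) = 3.557. Critical value: ±1.96. Since |3.557| > 1.96, Reject H₀.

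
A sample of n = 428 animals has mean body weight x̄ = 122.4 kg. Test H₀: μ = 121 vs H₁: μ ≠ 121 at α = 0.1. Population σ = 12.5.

z = (x̄ - μ₀)/(σ/√n) = (122.4 - 121)/(12.5/√428) = 2.317. Critical value: ±1.645. Since |2.317| > 1.645, Reject H₀.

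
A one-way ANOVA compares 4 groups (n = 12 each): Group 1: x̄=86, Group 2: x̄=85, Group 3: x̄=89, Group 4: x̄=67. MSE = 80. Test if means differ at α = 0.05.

Grand mean = 81.75. SS_between = 3585.0, MS_between = 1195.0. F = 14.938, F_crit ≈ 2.816. Reject H₀.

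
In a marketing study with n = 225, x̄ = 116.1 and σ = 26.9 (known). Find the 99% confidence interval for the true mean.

CI = x̄ ± z*(σ/√n) = 116.1 ± 2.576(26.9/√225) = 116.1 ± 4.62 = (111.48, 120.72)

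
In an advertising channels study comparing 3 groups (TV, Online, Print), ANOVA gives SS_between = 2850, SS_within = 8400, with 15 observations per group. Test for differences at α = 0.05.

df_between = 2, df_within = 42. F = MS_between/MS_within = 1425.0/200.0 = 7.125. F_crit ≈ 3.22. Reject H₀. At least one mean differs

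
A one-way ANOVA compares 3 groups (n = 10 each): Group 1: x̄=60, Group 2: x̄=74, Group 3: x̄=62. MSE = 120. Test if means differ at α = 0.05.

Grand mean = 65.33. SS_between = 1146.67, MS_between = 573.33. F = 4.778, F_crit ≈ 3.354. Reject H₀.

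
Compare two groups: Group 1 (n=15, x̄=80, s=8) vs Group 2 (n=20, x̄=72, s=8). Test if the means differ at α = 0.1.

Pooled sp = 8.0. t = 2.928, df = 33. Critical t = ±1.692. Reject H₀.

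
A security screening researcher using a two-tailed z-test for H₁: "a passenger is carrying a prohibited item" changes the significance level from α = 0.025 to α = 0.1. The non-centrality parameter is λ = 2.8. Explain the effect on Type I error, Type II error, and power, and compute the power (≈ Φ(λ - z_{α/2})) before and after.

Increasing α from 0.025 to 0.1:
• Type I error rate increases (α is the Type I rate by definition).
• Critical value moves from z_{α/2} = 2.241 to 1.645, so power = Φ(λ - z_{α/2}) goes from Φ(2.8 - 2.241) = 0.712 to Φ(2.8 - 1.645) = 0.876.
• Type II error rate β = 1 - power therefore decreases (0.288 → 0.124).
Appropriate when false negatives are costly — here, letting a prohibited item through — security breach.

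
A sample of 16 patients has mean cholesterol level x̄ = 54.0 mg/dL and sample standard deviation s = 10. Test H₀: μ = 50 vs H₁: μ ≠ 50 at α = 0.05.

t = (x̄ - μ₀)/(s/√n) = (54.0 - 50)/(10/√16) = 1.6. df = 15, critical t = ±2.131. Fail to reject H₀.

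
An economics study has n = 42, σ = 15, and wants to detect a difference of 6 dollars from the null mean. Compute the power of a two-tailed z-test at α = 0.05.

SE = σ/√n = 15/√42 = 2.315. Non-centrality λ = d/SE = 6/2.315 = 2.592. Power ≈ Φ(λ - z_{α/2}) = Φ(2.592 - 1.96) = Φ(0.632) = 0.736.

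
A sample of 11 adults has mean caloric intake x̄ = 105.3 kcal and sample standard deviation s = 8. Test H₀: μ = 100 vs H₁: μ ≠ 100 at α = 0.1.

t = (x̄ - μ₀)/(s/√n) = (105.3 - 100)/(8/√11) = 2.197. df = 10, critical t = ±1.812. Reject H₀.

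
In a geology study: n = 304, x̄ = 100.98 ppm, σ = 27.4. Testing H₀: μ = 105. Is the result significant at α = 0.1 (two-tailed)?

z = (100.98 - 105)/(27.4/√304) = -2.558. Since |z| > 1.645, significant at α = 0.1.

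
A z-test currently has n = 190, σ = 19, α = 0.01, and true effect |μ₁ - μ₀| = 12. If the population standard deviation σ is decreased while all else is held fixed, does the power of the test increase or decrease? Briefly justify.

Power increases: a smaller σ shrinks the standard error σ/√n, moving the sampling distribution under H₁ further from the critical value.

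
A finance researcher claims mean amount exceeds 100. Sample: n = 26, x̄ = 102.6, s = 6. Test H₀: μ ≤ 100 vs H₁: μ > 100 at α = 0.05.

t = (102.6 - 100)/(6/√26) = 2.21, df = 25. Critical t = 1.708. Reject H₀.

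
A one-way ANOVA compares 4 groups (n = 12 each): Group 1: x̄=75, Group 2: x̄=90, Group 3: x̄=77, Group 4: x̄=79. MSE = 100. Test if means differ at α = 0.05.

Grand mean = 80.25. SS_between = 1617.0, MS_between = 539.0. F = 5.39, F_crit ≈ 2.816. Reject H₀.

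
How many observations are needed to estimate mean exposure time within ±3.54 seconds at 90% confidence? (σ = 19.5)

n = (z*σ/E)² = (1.645×19.5/3.54)² = 82.1 → n = 83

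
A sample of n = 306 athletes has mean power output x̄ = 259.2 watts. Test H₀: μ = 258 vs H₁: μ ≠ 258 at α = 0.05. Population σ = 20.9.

z = (x̄ - μ₀)/(σ/√n) = (259.2 - 258)/(20.9/√306) = 1.004. Critical value: ±1.96. Since |1.004| ≤ 1.96, Fail to reject H₀.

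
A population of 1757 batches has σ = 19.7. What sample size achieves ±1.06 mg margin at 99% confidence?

Without FPC: n₀ = (2.576×19.7/1.06)² = 2291.989. With FPC: n = n₀N/(n₀+N-1) = 994.8 → n = 995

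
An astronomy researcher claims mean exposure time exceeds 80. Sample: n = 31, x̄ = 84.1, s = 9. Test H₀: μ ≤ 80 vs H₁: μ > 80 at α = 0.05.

t = (84.1 - 80)/(9/√31) = 2.536, df = 30. Critical t = 1.697. Reject H₀.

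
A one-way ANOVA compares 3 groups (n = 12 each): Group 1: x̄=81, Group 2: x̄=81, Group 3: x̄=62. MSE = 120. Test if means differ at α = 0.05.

Grand mean = 74.67. SS_between = 2888.0, MS_between = 1444.0. F = 12.033, F_crit ≈ 3.285. Reject H₀.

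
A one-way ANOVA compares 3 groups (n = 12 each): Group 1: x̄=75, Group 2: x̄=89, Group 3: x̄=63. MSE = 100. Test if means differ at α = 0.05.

Grand mean = 75.67. SS_between = 4064.0, MS_between = 2032.0. F = 20.32, F_crit ≈ 3.285. Reject H₀.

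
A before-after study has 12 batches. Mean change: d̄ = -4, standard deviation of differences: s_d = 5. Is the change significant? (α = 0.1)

t = d̄/(s_d/√n) = -4/(5/√12) = -2.771. df = 11, critical t = ±1.796. Reject H₀.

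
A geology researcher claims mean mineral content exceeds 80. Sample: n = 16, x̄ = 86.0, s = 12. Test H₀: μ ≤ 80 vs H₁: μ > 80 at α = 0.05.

t = (86.0 - 80)/(12/√16) = 2.0, df = 15. Critical t = 1.753. Reject H₀.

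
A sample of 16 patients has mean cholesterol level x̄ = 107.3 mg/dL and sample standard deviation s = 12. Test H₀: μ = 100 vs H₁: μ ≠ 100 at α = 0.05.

t = (x̄ - μ₀)/(s/√n) = (107.3 - 100)/(12/√16) = 2.433. df = 15, critical t = ±2.131. Reject H₀.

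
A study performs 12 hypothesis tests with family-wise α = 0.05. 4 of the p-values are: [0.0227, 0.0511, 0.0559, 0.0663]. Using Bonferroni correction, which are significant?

Bonferroni α = 0.05/12 = 0.00417. None of the given p-values are significant.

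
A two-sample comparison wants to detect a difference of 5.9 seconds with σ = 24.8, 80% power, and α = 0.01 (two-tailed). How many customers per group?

n per group = 2(z_α/2 + z_β)²σ²/d² = 2×(2.576 + 0.84)²×24.8²/5.9² = 412.3 → n = 413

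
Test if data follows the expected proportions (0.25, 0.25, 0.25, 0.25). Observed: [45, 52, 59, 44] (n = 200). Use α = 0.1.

Expected: [50.0, 50.0, 50.0, 50.0]. χ² = 2.92. df = 3, critical = 6.251. Fail to reject H₀.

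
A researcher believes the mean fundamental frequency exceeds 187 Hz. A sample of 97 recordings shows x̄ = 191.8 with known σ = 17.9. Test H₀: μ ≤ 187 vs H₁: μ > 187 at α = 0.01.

z = 2.641. Critical value: 2.33. Reject H₀.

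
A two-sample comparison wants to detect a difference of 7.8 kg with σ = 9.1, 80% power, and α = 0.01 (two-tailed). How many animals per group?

n per group = 2(z_α/2 + z_β)²σ²/d² = 2×(2.576 + 0.84)²×9.1²/7.8² = 31.8 → n = 32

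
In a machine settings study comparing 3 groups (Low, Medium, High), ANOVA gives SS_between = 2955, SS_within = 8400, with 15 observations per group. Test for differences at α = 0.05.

df_between = 2, df_within = 42. F = MS_between/MS_within = 1477.5/200.0 = 7.388. F_crit ≈ 3.22. Reject H₀. At least one mean differs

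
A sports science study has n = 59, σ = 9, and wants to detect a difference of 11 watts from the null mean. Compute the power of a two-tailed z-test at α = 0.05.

SE = σ/√n = 9/√59 = 1.172. Non-centrality λ = d/SE = 11/1.172 = 9.388. Power ≈ Φ(λ - z_{α/2}) = Φ(9.388 - 1.96) = Φ(7.428) = 1.0.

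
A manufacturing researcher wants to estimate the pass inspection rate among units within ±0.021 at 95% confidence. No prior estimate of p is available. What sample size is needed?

Conservative approach: use p = 0.5 (maximizes p(1-p) = 0.25). n = z²(0.25)/E² = 1.96²×0.25/0.021² = 2177.8 → n = 2178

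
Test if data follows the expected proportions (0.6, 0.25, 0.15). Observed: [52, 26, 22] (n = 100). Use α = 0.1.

Expected: [60.0, 25.0, 15.0]. χ² = 4.373. df = 2, critical = 4.605. Fail to reject H₀.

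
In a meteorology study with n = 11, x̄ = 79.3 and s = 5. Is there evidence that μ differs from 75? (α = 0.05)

t = (x̄ - μ₀)/(s/√n) = (79.3 - 75)/(5/√11) = 2.852. df = 10, critical t = ±2.228. Reject H₀.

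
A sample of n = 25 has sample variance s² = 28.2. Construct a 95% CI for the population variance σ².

df = 24. χ²_{0.025} = 39.364, χ²_{0.975} = 12.401. CI for σ² = ((n-1)s²/χ²_{α/2}, (n-1)s²/χ²_{1-α/2}) = (24·28.2/39.364, 24·28.2/12.401) = (17.19, 54.58)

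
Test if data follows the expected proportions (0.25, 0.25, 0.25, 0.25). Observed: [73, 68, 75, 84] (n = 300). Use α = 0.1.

Expected: [75.0, 75.0, 75.0, 75.0]. χ² = 1.787. df = 3, critical = 6.251. Fail to reject H₀.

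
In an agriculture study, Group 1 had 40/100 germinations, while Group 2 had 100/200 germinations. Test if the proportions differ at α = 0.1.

p̂₁ = 0.4, p̂₂ = 0.5, pooled p̂ = 0.467. z = -1.637. Critical: ±1.645. Fail to reject H₀.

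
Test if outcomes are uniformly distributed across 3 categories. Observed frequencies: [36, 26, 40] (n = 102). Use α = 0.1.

Expected = 34 each. χ² = Σ(O-E)²/E = 3.059. df = 2, critical value = 4.605. Fail to reject H₀.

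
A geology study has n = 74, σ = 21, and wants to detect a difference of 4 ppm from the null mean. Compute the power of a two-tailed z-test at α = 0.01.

SE = σ/√n = 21/√74 = 2.441. Non-centrality λ = d/SE = 4/2.441 = 1.639. Power ≈ Φ(λ - z_{α/2}) = Φ(1.639 - 2.576) = Φ(-0.937) = 0.174.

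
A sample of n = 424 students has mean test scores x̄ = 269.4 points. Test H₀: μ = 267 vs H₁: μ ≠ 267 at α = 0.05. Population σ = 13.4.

z = (x̄ - μ₀)/(σ/√n) = (269.4 - 267)/(13.4/√424) = 3.688. Critical value: ±1.96. Since |3.688| > 1.96, Reject H₀.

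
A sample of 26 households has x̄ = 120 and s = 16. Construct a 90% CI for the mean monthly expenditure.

CI = x̄ ± t*(s/√n) = 120 ± 1.708(16/√26) = (114.64, 125.36)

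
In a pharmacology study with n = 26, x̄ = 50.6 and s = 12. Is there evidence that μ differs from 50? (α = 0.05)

t = (x̄ - μ₀)/(s/√n) = (50.6 - 50)/(12/√26) = 0.255. df = 25, critical t = ±2.06. Fail to reject H₀.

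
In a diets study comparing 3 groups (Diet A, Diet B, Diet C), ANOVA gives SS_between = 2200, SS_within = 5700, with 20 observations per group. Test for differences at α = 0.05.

df_between = 2, df_within = 57. F = MS_between/MS_within = 1100.0/100.0 = 11.0. F_crit ≈ 3.159. Reject H₀. At least one mean differs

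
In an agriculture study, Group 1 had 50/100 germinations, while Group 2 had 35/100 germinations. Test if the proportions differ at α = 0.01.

p̂₁ = 0.5, p̂₂ = 0.35, pooled p̂ = 0.425. z = 2.146. Critical: ±2.576. Fail to reject H₀.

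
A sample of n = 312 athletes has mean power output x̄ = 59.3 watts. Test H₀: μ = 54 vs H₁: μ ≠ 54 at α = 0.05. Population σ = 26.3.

z = (x̄ - μ₀)/(σ/√n) = (59.3 - 54)/(26.3/√312) = 3.56. Critical value: ±1.96. Since |3.56| > 1.96, Reject H₀.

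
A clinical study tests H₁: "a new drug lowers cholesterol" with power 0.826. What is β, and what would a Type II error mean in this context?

β = 1 - power = 1 - 0.826 = 0.174. A Type II error is failing to reject H₀ when H₀ is false (false negative) — here, failing to conclude that a new drug lowers cholesterol when in fact it is true. Consequence: shelving an effective drug — patients miss out on a treatment that would have helped.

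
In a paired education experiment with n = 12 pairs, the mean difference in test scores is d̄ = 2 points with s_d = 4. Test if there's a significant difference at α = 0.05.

t = d̄/(s_d/√n) = 2/(4/√12) = 1.732. df = 11, critical t = ±2.201. Fail to reject H₀.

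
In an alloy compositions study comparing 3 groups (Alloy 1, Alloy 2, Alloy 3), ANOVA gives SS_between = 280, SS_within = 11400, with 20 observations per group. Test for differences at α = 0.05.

df_between = 2, df_within = 57. F = MS_between/MS_within = 140.0/200.0 = 0.7. F_crit ≈ 3.159. Fail to reject H₀.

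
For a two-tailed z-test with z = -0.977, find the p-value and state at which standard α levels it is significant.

p = 2·P(Z > |-0.977|) = 2·(1 - Φ(0.977)) ≈ 0.3286. Not significant at any standard level.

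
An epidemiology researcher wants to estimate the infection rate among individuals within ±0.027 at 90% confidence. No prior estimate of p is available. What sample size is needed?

Conservative approach: use p = 0.5 (maximizes p(1-p) = 0.25). n = z²(0.25)/E² = 1.645²×0.25/0.027² = 928.0 → n = 928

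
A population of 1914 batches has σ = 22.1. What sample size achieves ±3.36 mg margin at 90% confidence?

Without FPC: n₀ = (1.645×22.1/3.36)² = 117.068. With FPC: n = n₀N/(n₀+N-1) = 110.4 → n = 111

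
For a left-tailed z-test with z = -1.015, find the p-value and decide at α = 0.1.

p = P(Z < -1.015) = Φ(-1.015) ≈ 0.1551. Since p ≥ 0.1, fail to reject H₀ (not significant) at α = 0.1.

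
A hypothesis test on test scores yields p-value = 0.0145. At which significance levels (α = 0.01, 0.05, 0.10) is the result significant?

p = 0.0145. Significant at: α = 0.05, 0.1.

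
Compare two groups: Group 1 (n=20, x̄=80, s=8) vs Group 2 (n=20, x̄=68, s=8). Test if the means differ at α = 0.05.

Pooled sp = 8.0. t = 4.743, df = 38. Critical t = ±2.024. Reject H₀.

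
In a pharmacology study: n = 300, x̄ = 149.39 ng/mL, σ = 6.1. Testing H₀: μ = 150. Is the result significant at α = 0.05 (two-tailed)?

z = (149.39 - 150)/(6.1/√300) = -1.732. Since |z| ≤ 1.96, not significant at α = 0.05.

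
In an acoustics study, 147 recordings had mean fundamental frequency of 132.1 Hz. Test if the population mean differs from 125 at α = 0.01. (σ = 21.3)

z = (x̄ - μ₀)/(σ/√n) = (132.1 - 125)/(21.3/√147) = 4.041. Critical value: ±2.576. Since |4.041| > 2.576, Reject H₀.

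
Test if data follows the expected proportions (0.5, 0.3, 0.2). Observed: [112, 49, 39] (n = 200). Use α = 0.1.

Expected: [100.0, 60.0, 40.0]. χ² = 3.482. df = 2, critical = 4.605. Fail to reject H₀.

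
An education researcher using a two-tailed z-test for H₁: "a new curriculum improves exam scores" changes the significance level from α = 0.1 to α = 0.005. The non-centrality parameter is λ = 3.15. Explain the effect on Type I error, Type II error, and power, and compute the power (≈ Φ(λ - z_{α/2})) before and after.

Decreasing α from 0.1 to 0.005:
• Type I error rate decreases (α is the Type I rate by definition).
• Critical value moves from z_{α/2} = 1.645 to 2.807, so power = Φ(λ - z_{α/2}) goes from Φ(3.15 - 1.645) = 0.934 to Φ(3.15 - 2.807) = 0.634.
• Type II error rate β = 1 - power therefore increases (0.066 → 0.366).
Appropriate when false positives are costly — here, adopting a curriculum that gives no real benefit — disruption for nothing.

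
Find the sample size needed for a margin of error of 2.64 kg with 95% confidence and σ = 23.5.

n = (z*σ/E)² = (1.96×23.5/2.64)² = 304.4 → n = 305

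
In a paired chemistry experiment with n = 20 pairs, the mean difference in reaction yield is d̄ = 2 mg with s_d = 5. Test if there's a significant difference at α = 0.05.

t = d̄/(s_d/√n) = 2/(5/√20) = 1.789. df = 19, critical t = ±2.093. Fail to reject H₀.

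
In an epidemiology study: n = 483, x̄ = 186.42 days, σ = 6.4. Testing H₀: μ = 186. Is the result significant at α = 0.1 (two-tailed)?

z = (186.42 - 186)/(6.4/√483) = 1.442. Since |z| ≤ 1.645, not significant at α = 0.1.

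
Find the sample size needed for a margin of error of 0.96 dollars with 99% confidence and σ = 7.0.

n = (z*σ/E)² = (2.576×7.0/0.96)² = 352.8 → n = 353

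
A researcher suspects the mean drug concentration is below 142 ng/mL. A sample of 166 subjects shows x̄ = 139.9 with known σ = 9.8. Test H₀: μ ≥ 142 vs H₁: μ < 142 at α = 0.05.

z = -2.761. Critical value: -1.645. Reject H₀.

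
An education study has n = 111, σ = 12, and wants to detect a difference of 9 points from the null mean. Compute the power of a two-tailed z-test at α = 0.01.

SE = σ/√n = 12/√111 = 1.139. Non-centrality λ = d/SE = 9/1.139 = 7.902. Power ≈ Φ(λ - z_{α/2}) = Φ(7.902 - 2.576) = Φ(5.326) = 1.0.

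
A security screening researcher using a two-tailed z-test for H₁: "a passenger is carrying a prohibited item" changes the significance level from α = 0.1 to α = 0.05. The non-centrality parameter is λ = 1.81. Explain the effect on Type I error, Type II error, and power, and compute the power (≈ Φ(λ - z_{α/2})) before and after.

Decreasing α from 0.1 to 0.05:
• Type I error rate decreases (α is the Type I rate by definition).
• Critical value moves from z_{α/2} = 1.645 to 1.96, so power = Φ(λ - z_{α/2}) goes from Φ(1.81 - 1.645) = 0.566 to Φ(1.81 - 1.96) = 0.44.
• Type II error rate β = 1 - power therefore increases (0.434 → 0.56).
Appropriate when false positives are costly — here, detaining an innocent passenger — delay and inconvenience.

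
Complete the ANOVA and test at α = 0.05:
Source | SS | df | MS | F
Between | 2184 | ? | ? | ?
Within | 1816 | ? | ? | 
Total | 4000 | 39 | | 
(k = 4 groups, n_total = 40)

df_between = 3, df_within = 36. MS_between = 728.0, MS_within = 50.44. F = 14.432, F_crit ≈ 2.866. Reject H₀.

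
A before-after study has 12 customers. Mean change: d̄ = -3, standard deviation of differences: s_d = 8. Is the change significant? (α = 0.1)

t = d̄/(s_d/√n) = -3/(8/√12) = -1.299. df = 11, critical t = ±1.796. Fail to reject H₀.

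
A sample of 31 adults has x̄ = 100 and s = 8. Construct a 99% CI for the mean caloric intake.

CI = x̄ ± t*(s/√n) = 100 ± 2.75(8/√31) = (96.05, 103.95)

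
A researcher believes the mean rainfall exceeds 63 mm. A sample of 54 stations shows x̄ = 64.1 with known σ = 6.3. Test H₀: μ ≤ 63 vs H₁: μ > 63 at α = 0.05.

z = 1.283. Critical value: 1.645. Fail to reject H₀.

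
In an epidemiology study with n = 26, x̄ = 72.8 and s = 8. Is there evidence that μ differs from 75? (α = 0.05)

t = (x̄ - μ₀)/(s/√n) = (72.8 - 75)/(8/√26) = -1.402. df = 25, critical t = ±2.06. Fail to reject H₀.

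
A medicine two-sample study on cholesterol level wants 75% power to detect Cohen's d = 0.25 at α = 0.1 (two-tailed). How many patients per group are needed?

z_{α/2} = 1.645, z_β = Φ⁻¹(0.75) = 0.674. For small effect (d = 0.25): n per group = 2(z_{α/2} + z_β)²/d² = 2(1.645 + 0.674)²/0.25² = 172.1 → 173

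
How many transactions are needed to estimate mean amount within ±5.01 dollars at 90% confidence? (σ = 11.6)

n = (z*σ/E)² = (1.645×11.6/5.01)² = 14.5 → n = 15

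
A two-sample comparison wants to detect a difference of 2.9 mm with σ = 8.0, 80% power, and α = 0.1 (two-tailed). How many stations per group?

n per group = 2(z_α/2 + z_β)²σ²/d² = 2×(1.645 + 0.84)²×8.0²/2.9² = 94.0 → n = 94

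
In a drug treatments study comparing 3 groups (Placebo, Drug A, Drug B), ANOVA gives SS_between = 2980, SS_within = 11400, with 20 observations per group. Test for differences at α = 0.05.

df_between = 2, df_within = 57. F = MS_between/MS_within = 1490.0/200.0 = 7.45. F_crit ≈ 3.159. Reject H₀. At least one mean differs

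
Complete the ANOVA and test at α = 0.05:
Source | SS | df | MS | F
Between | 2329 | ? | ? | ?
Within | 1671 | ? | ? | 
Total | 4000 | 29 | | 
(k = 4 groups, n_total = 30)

df_between = 3, df_within = 26. MS_between = 776.33, MS_within = 64.27. F = 12.079, F_crit ≈ 2.975. Reject H₀.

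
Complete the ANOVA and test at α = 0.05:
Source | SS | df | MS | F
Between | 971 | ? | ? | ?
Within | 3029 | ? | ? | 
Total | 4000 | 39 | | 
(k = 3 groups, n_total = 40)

df_between = 2, df_within = 37. MS_between = 485.5, MS_within = 81.86. F = 5.931, F_crit ≈ 3.252. Reject H₀.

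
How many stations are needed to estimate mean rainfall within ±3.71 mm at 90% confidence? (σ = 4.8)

n = (z*σ/E)² = (1.645×4.8/3.71)² = 4.5 → n = 5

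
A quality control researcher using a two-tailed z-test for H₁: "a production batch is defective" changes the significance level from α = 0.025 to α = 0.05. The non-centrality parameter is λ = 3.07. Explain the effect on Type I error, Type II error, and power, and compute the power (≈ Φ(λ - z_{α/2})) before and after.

Increasing α from 0.025 to 0.05:
• Type I error rate increases (α is the Type I rate by definition).
• Critical value moves from z_{α/2} = 2.241 to 1.96, so power = Φ(λ - z_{α/2}) goes from Φ(3.07 - 2.241) = 0.796 to Φ(3.07 - 1.96) = 0.867.
• Type II error rate β = 1 - power therefore decreases (0.204 → 0.133).
Appropriate when false negatives are costly — here, shipping a defective batch — faulty products reach customers.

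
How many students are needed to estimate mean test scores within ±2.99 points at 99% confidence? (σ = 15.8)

n = (z*σ/E)² = (2.576×15.8/2.99)² = 185.3 → n = 186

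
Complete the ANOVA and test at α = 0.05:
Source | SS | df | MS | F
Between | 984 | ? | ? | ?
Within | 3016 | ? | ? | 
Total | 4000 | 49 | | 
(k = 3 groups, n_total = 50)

df_between = 2, df_within = 47. MS_between = 492.0, MS_within = 64.17. F = 7.667, F_crit ≈ 3.195. Reject H₀.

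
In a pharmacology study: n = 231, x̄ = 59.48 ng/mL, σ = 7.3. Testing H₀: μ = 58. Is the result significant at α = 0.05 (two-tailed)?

z = (59.48 - 58)/(7.3/√231) = 3.081. Since |z| > 1.96, significant at α = 0.05.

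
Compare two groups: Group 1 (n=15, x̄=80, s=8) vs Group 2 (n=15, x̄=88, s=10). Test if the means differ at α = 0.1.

Pooled sp = 9.06. t = -2.419, df = 28. Critical t = ±1.701. Reject H₀.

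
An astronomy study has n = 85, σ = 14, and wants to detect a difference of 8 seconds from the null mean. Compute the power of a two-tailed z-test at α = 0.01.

SE = σ/√n = 14/√85 = 1.519. Non-centrality λ = d/SE = 8/1.519 = 5.268. Power ≈ Φ(λ - z_{α/2}) = Φ(5.268 - 2.576) = Φ(2.692) = 0.996.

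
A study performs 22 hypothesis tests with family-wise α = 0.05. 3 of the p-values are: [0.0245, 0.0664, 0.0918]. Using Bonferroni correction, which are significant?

Bonferroni α = 0.05/22 = 0.00227. None of the given p-values are significant.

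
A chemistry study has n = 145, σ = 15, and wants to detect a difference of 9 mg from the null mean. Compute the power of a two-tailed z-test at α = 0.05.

SE = σ/√n = 15/√145 = 1.246. Non-centrality λ = d/SE = 9/1.246 = 7.225. Power ≈ Φ(λ - z_{α/2}) = Φ(7.225 - 1.96) = Φ(5.265) = 1.0.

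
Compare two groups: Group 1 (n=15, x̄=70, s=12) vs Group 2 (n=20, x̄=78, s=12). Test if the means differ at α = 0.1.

Pooled sp = 12.0. t = -1.952, df = 33. Critical t = ±1.692. Reject H₀.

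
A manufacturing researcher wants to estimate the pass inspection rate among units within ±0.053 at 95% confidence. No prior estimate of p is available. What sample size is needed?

Conservative approach: use p = 0.5 (maximizes p(1-p) = 0.25). n = z²(0.25)/E² = 1.96²×0.25/0.053² = 341.9 → n = 342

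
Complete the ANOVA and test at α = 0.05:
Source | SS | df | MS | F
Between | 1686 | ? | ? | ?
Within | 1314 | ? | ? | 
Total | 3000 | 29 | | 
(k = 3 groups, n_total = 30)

df_between = 2, df_within = 27. MS_between = 843.0, MS_within = 48.67. F = 17.322, F_crit ≈ 3.354. Reject H₀.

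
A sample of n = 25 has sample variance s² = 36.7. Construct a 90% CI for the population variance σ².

df = 24. χ²_{0.05} = 36.415, χ²_{0.95} = 13.848. CI for σ² = ((n-1)s²/χ²_{α/2}, (n-1)s²/χ²_{1-α/2}) = (24·36.7/36.415, 24·36.7/13.848) = (24.19, 63.6)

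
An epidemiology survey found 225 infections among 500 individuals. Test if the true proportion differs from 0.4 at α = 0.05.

p̂ = 0.45, p₀ = 0.4. z = (p̂ - p₀)/√(p₀(1-p₀)/n) = 2.282. Critical: ±1.96. Reject H₀.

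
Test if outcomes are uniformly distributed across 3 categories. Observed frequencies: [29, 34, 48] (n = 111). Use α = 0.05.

Expected = 37 each. χ² = Σ(O-E)²/E = 5.243. df = 2, critical value = 5.991. Fail to reject H₀.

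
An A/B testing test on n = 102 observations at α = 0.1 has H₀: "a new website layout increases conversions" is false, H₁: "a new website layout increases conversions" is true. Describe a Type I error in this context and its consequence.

Type I error: rejecting H₀ when it is true — concluding that a new website layout increases conversions when in fact it is not. Consequence: rolling out a layout that doesn't actually help — wasted engineering effort.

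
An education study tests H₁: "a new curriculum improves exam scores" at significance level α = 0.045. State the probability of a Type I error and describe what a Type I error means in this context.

P(Type I error) = α = 0.045. A Type I error is rejecting H₀ when H₀ is actually true (false positive) — here, concluding that a new curriculum improves exam scores when in fact this is not the case. Consequence: adopting a curriculum that gives no real benefit — disruption for nothing.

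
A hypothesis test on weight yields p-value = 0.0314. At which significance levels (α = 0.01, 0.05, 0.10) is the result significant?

p = 0.0314. Significant at: α = 0.05, 0.1.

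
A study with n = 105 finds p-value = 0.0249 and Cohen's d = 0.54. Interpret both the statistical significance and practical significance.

Statistically significant (p = 0.0249 < 0.05). Cohen's d = 0.54 indicates a medium effect size. Both statistical and practical significance should be considered.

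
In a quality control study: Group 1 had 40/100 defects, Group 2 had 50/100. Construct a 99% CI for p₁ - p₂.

p̂₁ = 0.4, p̂₂ = 0.5. Difference = -0.1. CI = (-0.28, 0.08)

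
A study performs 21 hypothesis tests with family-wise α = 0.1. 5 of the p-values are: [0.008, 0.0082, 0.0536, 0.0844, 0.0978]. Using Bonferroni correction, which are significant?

Bonferroni α = 0.1/21 = 0.00476. None of the given p-values are significant.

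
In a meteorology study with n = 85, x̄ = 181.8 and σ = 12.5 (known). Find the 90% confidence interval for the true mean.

CI = x̄ ± z*(σ/√n) = 181.8 ± 1.645(12.5/√85) = 181.8 ± 2.23 = (179.57, 184.03)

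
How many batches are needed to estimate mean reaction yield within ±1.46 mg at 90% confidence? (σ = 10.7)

n = (z*σ/E)² = (1.645×10.7/1.46)² = 145.3 → n = 146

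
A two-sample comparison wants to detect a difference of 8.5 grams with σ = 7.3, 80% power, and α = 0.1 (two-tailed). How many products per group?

n per group = 2(z_α/2 + z_β)²σ²/d² = 2×(1.645 + 0.84)²×7.3²/8.5² = 9.1 → n = 10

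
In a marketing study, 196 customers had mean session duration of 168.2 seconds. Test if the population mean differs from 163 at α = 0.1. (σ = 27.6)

z = (x̄ - μ₀)/(σ/√n) = (168.2 - 163)/(27.6/√196) = 2.638. Critical value: ±1.645. Since |2.638| > 1.645, Reject H₀.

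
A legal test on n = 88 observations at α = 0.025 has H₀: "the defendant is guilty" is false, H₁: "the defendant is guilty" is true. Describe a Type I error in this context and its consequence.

Type I error: rejecting H₀ when it is true — concluding that the defendant is guilty when in fact it is not. Consequence: convicting an innocent person.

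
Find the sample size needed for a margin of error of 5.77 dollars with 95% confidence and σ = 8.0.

n = (z*σ/E)² = (1.96×8.0/5.77)² = 7.4 → n = 8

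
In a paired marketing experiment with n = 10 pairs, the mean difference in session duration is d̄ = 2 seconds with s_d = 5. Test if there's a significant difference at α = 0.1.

t = d̄/(s_d/√n) = 2/(5/√10) = 1.265. df = 9, critical t = ±1.833. Fail to reject H₀.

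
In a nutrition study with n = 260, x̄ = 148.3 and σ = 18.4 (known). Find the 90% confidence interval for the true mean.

CI = x̄ ± z*(σ/√n) = 148.3 ± 1.645(18.4/√260) = 148.3 ± 1.88 = (146.42, 150.18)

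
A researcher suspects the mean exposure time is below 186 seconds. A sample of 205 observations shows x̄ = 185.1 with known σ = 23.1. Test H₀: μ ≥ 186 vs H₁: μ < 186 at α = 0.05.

z = -0.558. Critical value: -1.645. Fail to reject H₀.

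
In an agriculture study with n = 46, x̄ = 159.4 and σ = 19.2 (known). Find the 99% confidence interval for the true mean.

CI = x̄ ± z*(σ/√n) = 159.4 ± 2.576(19.2/√46) = 159.4 ± 7.29 = (152.11, 166.69)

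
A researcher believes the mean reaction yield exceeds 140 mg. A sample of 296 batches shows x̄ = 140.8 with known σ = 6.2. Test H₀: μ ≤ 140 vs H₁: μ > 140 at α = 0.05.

z = 2.22. Critical value: 1.645. Reject H₀.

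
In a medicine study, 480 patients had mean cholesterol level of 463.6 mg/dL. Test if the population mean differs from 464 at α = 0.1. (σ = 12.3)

z = (x̄ - μ₀)/(σ/√n) = (463.6 - 464)/(12.3/√480) = -0.712. Critical value: ±1.645. Since |-0.712| ≤ 1.645, Fail to reject H₀.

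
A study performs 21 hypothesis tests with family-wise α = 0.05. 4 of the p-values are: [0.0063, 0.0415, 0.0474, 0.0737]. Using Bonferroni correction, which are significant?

Bonferroni α = 0.05/21 = 0.00238. None of the given p-values are significant.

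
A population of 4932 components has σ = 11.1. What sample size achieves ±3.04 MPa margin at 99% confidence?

Without FPC: n₀ = (2.576×11.1/3.04)² = 88.469. With FPC: n = n₀N/(n₀+N-1) = 86.9 → n = 87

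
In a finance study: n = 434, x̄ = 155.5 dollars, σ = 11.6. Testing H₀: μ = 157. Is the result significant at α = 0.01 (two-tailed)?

z = (155.5 - 157)/(11.6/√434) = -2.694. Since |z| > 2.576, significant at α = 0.01.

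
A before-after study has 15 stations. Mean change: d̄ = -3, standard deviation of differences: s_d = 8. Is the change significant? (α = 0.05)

t = d̄/(s_d/√n) = -3/(8/√15) = -1.452. df = 14, critical t = ±2.145. Fail to reject H₀.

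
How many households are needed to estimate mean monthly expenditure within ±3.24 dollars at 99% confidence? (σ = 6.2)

n = (z*σ/E)² = (2.576×6.2/3.24)² = 24.3 → n = 25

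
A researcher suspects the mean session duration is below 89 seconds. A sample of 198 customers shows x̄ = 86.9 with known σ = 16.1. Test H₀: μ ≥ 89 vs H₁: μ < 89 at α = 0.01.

z = -1.835. Critical value: -2.33. Fail to reject H₀.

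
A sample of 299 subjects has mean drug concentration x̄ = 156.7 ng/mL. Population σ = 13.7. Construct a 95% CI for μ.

CI = x̄ ± z*(σ/√n) = 156.7 ± 1.96(13.7/√299) = 156.7 ± 1.55 = (155.15, 158.25)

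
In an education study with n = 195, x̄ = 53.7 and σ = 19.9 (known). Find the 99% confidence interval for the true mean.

CI = x̄ ± z*(σ/√n) = 53.7 ± 2.576(19.9/√195) = 53.7 ± 3.67 = (50.03, 57.37)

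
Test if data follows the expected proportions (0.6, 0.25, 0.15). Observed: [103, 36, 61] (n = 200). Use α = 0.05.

Expected: [120.0, 50.0, 30.0]. χ² = 38.362. df = 2, critical = 5.991. Reject H₀.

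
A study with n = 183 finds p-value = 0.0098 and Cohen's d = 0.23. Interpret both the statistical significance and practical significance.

Statistically significant (p = 0.0098 < 0.05). Cohen's d = 0.23 indicates a small effect size. Both statistical and practical significance should be considered.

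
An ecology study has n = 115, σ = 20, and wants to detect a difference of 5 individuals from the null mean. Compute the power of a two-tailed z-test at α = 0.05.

SE = σ/√n = 20/√115 = 1.865. Non-centrality λ = d/SE = 5/1.865 = 2.681. Power ≈ Φ(λ - z_{α/2}) = Φ(2.681 - 1.96) = Φ(0.721) = 0.765.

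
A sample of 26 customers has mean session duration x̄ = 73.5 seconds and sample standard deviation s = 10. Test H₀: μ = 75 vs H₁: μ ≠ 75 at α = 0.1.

t = (x̄ - μ₀)/(s/√n) = (73.5 - 75)/(10/√26) = -0.765. df = 25, critical t = ±1.708. Fail to reject H₀.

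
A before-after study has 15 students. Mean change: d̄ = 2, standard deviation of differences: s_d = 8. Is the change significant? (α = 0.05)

t = d̄/(s_d/√n) = 2/(8/√15) = 0.968. df = 14, critical t = ±2.145. Fail to reject H₀.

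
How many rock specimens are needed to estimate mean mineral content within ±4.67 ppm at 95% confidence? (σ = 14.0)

n = (z*σ/E)² = (1.96×14.0/4.67)² = 34.5 → n = 35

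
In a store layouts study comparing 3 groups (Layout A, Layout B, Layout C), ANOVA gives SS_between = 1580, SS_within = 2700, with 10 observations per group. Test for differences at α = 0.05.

df_between = 2, df_within = 27. F = MS_between/MS_within = 790.0/100.0 = 7.9. F_crit ≈ 3.354. Reject H₀. At least one mean differs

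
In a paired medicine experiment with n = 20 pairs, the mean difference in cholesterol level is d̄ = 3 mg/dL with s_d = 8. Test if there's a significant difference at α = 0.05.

t = d̄/(s_d/√n) = 3/(8/√20) = 1.677. df = 19, critical t = ±2.093. Fail to reject H₀.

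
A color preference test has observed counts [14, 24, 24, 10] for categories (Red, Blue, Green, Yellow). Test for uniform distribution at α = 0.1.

Expected = 18 each. χ² = Σ(O-E)²/E = 8.444. df = 3, critical value = 6.251. Reject H₀.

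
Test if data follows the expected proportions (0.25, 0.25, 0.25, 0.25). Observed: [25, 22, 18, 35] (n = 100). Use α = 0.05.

Expected: [25.0, 25.0, 25.0, 25.0]. χ² = 6.32. df = 3, critical = 7.815. Fail to reject H₀.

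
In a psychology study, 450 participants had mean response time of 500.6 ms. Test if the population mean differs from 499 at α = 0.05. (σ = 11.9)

z = (x̄ - μ₀)/(σ/√n) = (500.6 - 499)/(11.9/√450) = 2.852. Critical value: ±1.96. Since |2.852| > 1.96, Reject H₀.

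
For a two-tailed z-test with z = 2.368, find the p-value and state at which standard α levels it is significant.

p = 2·P(Z > |2.368|) = 2·(1 - Φ(2.368)) ≈ 0.0179. Significant at α = 0.1; Significant at α = 0.05.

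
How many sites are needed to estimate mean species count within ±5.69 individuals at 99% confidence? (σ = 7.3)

n = (z*σ/E)² = (2.576×7.3/5.69)² = 10.9 → n = 11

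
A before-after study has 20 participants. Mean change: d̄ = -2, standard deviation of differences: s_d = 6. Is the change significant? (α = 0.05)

t = d̄/(s_d/√n) = -2/(6/√20) = -1.491. df = 19, critical t = ±2.093. Fail to reject H₀.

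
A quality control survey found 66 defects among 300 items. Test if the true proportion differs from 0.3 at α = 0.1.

p̂ = 0.22, p₀ = 0.3. z = (p̂ - p₀)/√(p₀(1-p₀)/n) = -3.024. Critical: ±1.645. Reject H₀.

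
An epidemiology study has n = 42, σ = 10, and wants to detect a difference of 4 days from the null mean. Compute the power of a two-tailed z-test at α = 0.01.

SE = σ/√n = 10/√42 = 1.543. Non-centrality λ = d/SE = 4/1.543 = 2.592. Power ≈ Φ(λ - z_{α/2}) = Φ(2.592 - 2.576) = Φ(0.016) = 0.507.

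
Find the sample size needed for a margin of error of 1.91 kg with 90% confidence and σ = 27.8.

n = (z*σ/E)² = (1.645×27.8/1.91)² = 573.3 → n = 574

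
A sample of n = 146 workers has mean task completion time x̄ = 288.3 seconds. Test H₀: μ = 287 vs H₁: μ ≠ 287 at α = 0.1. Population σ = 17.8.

z = (x̄ - μ₀)/(σ/√n) = (288.3 - 287)/(17.8/√146) = 0.882. Critical value: ±1.645. Since |0.882| ≤ 1.645, Fail to reject H₀.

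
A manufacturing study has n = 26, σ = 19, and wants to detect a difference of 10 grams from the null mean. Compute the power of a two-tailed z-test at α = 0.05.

SE = σ/√n = 19/√26 = 3.726. Non-centrality λ = d/SE = 10/3.726 = 2.684. Power ≈ Φ(λ - z_{α/2}) = Φ(2.684 - 1.96) = Φ(0.724) = 0.765.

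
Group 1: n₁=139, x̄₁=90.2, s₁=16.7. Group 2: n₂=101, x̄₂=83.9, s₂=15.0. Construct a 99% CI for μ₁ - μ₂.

Difference = 6.3. SE = √(16.7²/139 + 15.0²/101) = 2.058. CI = (1.0, 11.6)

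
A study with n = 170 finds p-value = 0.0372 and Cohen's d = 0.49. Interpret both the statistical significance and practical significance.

Statistically significant (p = 0.0372 < 0.05). Cohen's d = 0.49 indicates a small effect size. Both statistical and practical significance should be considered.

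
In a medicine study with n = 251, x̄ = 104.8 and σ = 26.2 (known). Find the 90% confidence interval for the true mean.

CI = x̄ ± z*(σ/√n) = 104.8 ± 1.645(26.2/√251) = 104.8 ± 2.72 = (102.08, 107.52)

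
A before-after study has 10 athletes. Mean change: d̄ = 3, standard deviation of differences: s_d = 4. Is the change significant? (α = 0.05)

t = d̄/(s_d/√n) = 3/(4/√10) = 2.372. df = 9, critical t = ±2.262. Reject H₀.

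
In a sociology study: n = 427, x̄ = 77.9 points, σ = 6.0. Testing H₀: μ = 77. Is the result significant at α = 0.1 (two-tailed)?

z = (77.9 - 77)/(6.0/√427) = 3.1. Since |z| > 1.645, significant at α = 0.1.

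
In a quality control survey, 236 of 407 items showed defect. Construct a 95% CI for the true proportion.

p̂ = 0.58. CI = p̂ ± z*√(p̂(1-p̂)/n) = (0.532, 0.628)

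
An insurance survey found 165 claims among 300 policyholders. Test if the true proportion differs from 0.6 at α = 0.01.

p̂ = 0.55, p₀ = 0.6. z = (p̂ - p₀)/√(p₀(1-p₀)/n) = -1.768. Critical: ±2.576. Fail to reject H₀.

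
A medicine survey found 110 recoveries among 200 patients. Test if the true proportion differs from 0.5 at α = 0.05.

p̂ = 0.55, p₀ = 0.5. z = (p̂ - p₀)/√(p₀(1-p₀)/n) = 1.414. Critical: ±1.96. Fail to reject H₀.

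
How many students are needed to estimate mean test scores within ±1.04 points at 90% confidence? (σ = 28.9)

n = (z*σ/E)² = (1.645×28.9/1.04)² = 2089.6 → n = 2090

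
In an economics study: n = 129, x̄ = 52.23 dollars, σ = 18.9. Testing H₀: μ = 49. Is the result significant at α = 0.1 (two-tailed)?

z = (52.23 - 49)/(18.9/√129) = 1.941. Since |z| > 1.645, significant at α = 0.1.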